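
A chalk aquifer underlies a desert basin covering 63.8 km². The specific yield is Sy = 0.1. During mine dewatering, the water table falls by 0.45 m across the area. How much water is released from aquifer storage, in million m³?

ΔV ≈ 2.87 million m³

A = 63.8 km² = 6.38 × 10^7 m²
ΔV = Sy × A × Δh = 0.1 × 6.38 × 10^7 m² × 0.45 m = 2.871 × 10^6 m³
ΔV = 2.871 × 10^6 m³ = 2.871 million m³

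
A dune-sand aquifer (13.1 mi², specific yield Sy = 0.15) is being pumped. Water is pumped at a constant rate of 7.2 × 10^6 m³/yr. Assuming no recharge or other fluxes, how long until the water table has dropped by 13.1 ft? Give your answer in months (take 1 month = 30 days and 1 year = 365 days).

A = 13.1 mi² = 3.393 × 10^7 m²
Δh = 13.1 ft = 3.993 m
ΔV = Sy × A × Δh = 0.15 × 3.393 × 10^7 × 3.993 = 2.032 × 10^7 m³
Q = 7.2 × 10^6 m³/yr = 19730 m³/d
t = ΔV / Q = 2.032 × 10^7 m³ / 19730 m³/d = 1030 d
t = 1030 d ≈ 34.34 months

t ≈ 34.3 months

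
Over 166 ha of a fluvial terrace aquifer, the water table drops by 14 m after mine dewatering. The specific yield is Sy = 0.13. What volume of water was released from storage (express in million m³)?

ΔV ≈ 3.02 million m³

A = 166 ha = 1.66 × 10^6 m²
ΔV = Sy × A × Δh = 0.13 × 1.66 × 10^6 m² × 14 m = 3.021 × 10^6 m³
ΔV = 3.021 × 10^6 m³ = 3.021 million m³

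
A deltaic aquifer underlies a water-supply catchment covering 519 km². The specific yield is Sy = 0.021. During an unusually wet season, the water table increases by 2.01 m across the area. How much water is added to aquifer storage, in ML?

ΔV ≈ 21900 ML

A = 519 km² = 5.19 × 10^8 m²
ΔV = Sy × A × Δh = 0.021 × 5.19 × 10^8 m² × 2.01 m = 2.191 × 10^7 m³
ΔV = 2.191 × 10^7 m³ = 21910 ML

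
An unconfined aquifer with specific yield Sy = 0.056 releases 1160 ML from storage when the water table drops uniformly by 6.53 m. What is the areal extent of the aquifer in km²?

A ≈ 3.17 km²

ΔV = 1160 ML = 1.16 × 10^6 m³
A = ΔV / (Sy × Δh) = 1.16 × 10^6 / (0.056 × 6.53) = 3.172 × 10^6 m²
A = 3.172 × 10^6 m² = 3.172 km²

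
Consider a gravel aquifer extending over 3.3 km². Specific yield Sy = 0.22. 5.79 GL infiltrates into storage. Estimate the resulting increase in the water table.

Δh ≈ 7.98 m

A = 3.3 km² = 3.3 × 10^6 m²
ΔV = 5.79 GL = 5.79 × 10^6 m³
Δh = ΔV / (Sy × A) = 5.79 × 10^6 m³ / (0.22 × 3.3 × 10^6 m²) = 7.975 m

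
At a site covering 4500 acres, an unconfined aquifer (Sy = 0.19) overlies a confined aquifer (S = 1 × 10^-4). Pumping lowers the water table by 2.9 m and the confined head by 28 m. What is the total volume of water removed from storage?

A = 4500 acres = 1.821 × 10^7 m²
Unconfined: ΔV_u = Sy × A × Δh_u = 0.19 × 1.821 × 10^7 × 2.9 = 1.003 × 10^7 m³
Confined: ΔV_c = S × A × Δh_c = 1 × 10^-4 × 1.821 × 10^7 × 28 = 50990 m³
Total ΔV = 1.003 × 10^7 + 50990 = 1.009 × 10^7 m³

ΔV ≈ 1.01 × 10^7 m³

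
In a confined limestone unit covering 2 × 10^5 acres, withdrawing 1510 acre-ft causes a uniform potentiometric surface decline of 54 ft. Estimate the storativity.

A = 2 × 10^5 acres = 8.094 × 10^8 m²
Δh = 54 ft = 16.46 m
ΔV = 1510 acre-ft = 1.863 × 10^6 m³
S = ΔV / (A × Δh) = 1.863 × 10^6 m³ / (8.094 × 10^8 m² × 16.46 m) = 1.398 × 10^-4

S ≈ 1.4 × 10^-4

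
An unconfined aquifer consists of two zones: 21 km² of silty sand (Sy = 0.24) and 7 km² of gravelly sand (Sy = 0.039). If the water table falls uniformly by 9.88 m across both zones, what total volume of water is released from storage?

A₁ = 21 km² = 2.1 × 10^7 m²; A₂ = 7 km² = 7 × 10^6 m²
ΔV₁ = 0.24 × 2.1 × 10^7 × 9.88 = 4.98 × 10^7 m³
ΔV₂ = 0.039 × 7 × 10^6 × 9.88 = 2.697 × 10^6 m³
ΔV = ΔV₁ + ΔV₂ = 5.249 × 10^7 m³

ΔV ≈ 5.25 × 10^7 m³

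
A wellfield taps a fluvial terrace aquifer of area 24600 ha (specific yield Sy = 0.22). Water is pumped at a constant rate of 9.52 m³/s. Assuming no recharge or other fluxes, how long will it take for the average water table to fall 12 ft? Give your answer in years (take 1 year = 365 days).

A = 24600 ha = 2.46 × 10^8 m²
Δh = 12 ft = 3.658 m
ΔV = Sy × A × Δh = 0.22 × 2.46 × 10^8 × 3.658 = 1.979 × 10^8 m³
Q = 9.52 m³/s = 8.225 × 10^5 m³/d
t = ΔV / Q = 1.979 × 10^8 m³ / 8.225 × 10^5 m³/d = 240.7 d
t = 240.7 d ≈ 0.6593 years

t ≈ 0.659 years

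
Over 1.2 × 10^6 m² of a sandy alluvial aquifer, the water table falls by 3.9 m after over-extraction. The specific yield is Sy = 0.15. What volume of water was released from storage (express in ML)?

ΔV = Sy × A × Δh = 0.15 × 1.2 × 10^6 m² × 3.9 m = 7.02 × 10^5 m³
ΔV = 7.02 × 10^5 m³ = 702 ML

ΔV ≈ 702 ML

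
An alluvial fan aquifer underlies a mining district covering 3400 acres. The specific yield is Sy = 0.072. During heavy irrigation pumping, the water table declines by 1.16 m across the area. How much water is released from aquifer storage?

ΔV ≈ 1.15 × 10^6 m³

A = 3400 acres = 1.376 × 10^7 m²
ΔV = Sy × A × Δh = 0.072 × 1.376 × 10^7 m² × 1.16 m = 1.149 × 10^6 m³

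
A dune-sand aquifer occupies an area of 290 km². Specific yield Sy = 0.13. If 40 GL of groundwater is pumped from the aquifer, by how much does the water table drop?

Δh ≈ 1.06 m

A = 290 km² = 2.9 × 10^8 m²
ΔV = 40 GL = 4 × 10^7 m³
Δh = ΔV / (Sy × A) = 4 × 10^7 m³ / (0.13 × 2.9 × 10^8 m²) = 1.061 m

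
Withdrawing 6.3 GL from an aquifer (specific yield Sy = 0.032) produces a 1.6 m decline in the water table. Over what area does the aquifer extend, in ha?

ΔV = 6.3 GL = 6.3 × 10^6 m³
A = ΔV / (Sy × Δh) = 6.3 × 10^6 / (0.032 × 1.6) = 1.23 × 10^8 m²
A = 1.23 × 10^8 m² = 12300 ha

A ≈ 12300 ha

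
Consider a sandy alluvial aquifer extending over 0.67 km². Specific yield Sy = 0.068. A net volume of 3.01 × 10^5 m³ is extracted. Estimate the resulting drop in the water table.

Δh ≈ 6.61 m

A = 0.67 km² = 6.7 × 10^5 m²
Δh = ΔV / (Sy × A) = 3.01 × 10^5 m³ / (0.068 × 6.7 × 10^5 m²) = 6.607 m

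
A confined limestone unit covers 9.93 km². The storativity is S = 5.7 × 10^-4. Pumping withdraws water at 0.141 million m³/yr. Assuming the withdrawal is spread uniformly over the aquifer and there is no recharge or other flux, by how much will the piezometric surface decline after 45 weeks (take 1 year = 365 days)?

Δh ≈ 21.5 m

A = 9.93 km² = 9.93 × 10^6 m²
Q = 0.141 million m³/yr = 386.3 m³/d
t = 45 weeks = 315 d
ΔV = Q × t = 386.3 m³/d × 315 d = 1.217 × 10^5 m³
Δh = ΔV / (S × A) = 1.217 × 10^5 / (5.7 × 10^-4 × 9.93 × 10^6) = 21.5 m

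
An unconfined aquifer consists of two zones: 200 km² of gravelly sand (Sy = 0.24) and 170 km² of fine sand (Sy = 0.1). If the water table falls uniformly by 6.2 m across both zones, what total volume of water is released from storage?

A₁ = 200 km² = 2 × 10^8 m²; A₂ = 170 km² = 1.7 × 10^8 m²
ΔV₁ = 0.24 × 2 × 10^8 × 6.2 = 2.976 × 10^8 m³
ΔV₂ = 0.1 × 1.7 × 10^8 × 6.2 = 1.054 × 10^8 m³
ΔV = ΔV₁ + ΔV₂ = 4.03 × 10^8 m³

ΔV ≈ 4.03 × 10^8 m³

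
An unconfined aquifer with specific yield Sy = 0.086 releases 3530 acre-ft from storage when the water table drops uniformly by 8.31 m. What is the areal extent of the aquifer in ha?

ΔV = 3530 acre-ft = 4.354 × 10^6 m³
A = ΔV / (Sy × Δh) = 4.354 × 10^6 / (0.086 × 8.31) = 6.093 × 10^6 m²
A = 6.093 × 10^6 m² = 609.3 ha

A ≈ 609 ha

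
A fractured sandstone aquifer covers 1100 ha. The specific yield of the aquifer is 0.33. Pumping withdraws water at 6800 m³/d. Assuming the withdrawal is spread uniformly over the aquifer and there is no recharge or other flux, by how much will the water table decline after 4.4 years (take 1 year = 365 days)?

Δh ≈ 3.01 m

A = 1100 ha = 1.1 × 10^7 m²
t = 4.4 years = 1606 d
ΔV = Q × t = 6800 m³/d × 1606 d = 1.092 × 10^7 m³
Δh = ΔV / (Sy × A) = 1.092 × 10^7 / (0.33 × 1.1 × 10^7) = 3.008 m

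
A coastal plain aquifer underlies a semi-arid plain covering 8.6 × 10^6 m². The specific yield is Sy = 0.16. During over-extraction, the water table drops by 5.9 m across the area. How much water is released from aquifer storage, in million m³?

ΔV = Sy × A × Δh = 0.16 × 8.6 × 10^6 m² × 5.9 m = 8.118 × 10^6 m³
ΔV = 8.118 × 10^6 m³ = 8.118 million m³

ΔV ≈ 8.12 million m³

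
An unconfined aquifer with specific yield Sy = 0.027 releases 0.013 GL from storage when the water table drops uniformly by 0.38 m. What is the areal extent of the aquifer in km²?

ΔV = 0.013 GL = 13000 m³
A = ΔV / (Sy × Δh) = 13000 / (0.027 × 0.38) = 1.267 × 10^6 m²
A = 1.267 × 10^6 m² = 1.267 km²

A ≈ 1.27 km²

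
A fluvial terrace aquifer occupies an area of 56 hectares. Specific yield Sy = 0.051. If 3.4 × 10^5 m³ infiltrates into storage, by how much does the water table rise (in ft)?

Δh ≈ 39.1 ft

A = 56 hectares = 5.6 × 10^5 m²
Δh = ΔV / (Sy × A) = 3.4 × 10^5 m³ / (0.051 × 5.6 × 10^5 m²) = 11.9 m
Δh = 11.9 m = 39.06 ft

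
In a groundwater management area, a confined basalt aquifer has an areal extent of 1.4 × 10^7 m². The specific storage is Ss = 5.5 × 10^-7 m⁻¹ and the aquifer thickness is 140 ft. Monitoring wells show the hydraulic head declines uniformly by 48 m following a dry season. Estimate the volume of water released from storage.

ΔV ≈ 15800 m³

b = 140 ft = 42.67 m
S = Ss × b = 5.5 × 10^-7 m⁻¹ × 42.67 m = 2.347 × 10^-5
ΔV = S × A × Δh = 2.347 × 10^-5 × 1.4 × 10^7 m² × 48 m = 15770 m³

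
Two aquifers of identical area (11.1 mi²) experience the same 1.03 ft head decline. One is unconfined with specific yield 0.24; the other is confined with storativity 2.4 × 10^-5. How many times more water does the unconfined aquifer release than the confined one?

A = 11.1 mi² = 2.875 × 10^7 m²
Δh = 1.03 ft = 0.3139 m
Unconfined: ΔV_u = Sy × A × Δh = 0.24 × 2.875 × 10^7 × 0.3139 = 2.166 × 10^6 m³
Confined: ΔV_c = S × A × Δh = 2.4 × 10^-5 × 2.875 × 10^7 × 0.3139 = 216.6 m³
Ratio = ΔV_u / ΔV_c = Sy / S = 0.24 / 2.4 × 10^-5 = 10000

ΔV_u / ΔV_c ≈ 10000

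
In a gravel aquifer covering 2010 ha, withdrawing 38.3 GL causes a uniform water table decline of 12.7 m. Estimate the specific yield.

A = 2010 ha = 2.01 × 10^7 m²
ΔV = 38.3 GL = 3.83 × 10^7 m³
Sy = ΔV / (A × Δh) = 3.83 × 10^7 m³ / (2.01 × 10^7 m² × 12.7 m) = 0.15

Sy ≈ 0.15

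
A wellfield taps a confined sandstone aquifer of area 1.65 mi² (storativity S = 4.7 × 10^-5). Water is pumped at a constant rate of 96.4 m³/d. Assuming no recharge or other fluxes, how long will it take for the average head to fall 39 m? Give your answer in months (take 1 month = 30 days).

A = 1.65 mi² = 4.273 × 10^6 m²
ΔV = S × A × Δh = 4.7 × 10^-5 × 4.273 × 10^6 × 39 = 7833 m³
t = ΔV / Q = 7833 m³ / 96.4 m³/d = 81.26 d
t = 81.26 d ≈ 2.709 months

t ≈ 2.71 months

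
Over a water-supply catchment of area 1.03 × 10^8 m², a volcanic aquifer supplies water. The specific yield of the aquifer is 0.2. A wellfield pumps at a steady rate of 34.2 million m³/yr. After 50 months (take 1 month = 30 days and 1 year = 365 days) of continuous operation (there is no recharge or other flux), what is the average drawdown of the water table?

Q = 34.2 million m³/yr = 93700 m³/d
t = 50 months = 1500 d
ΔV = Q × t = 93700 m³/d × 1500 d = 1.405 × 10^8 m³
Δh = ΔV / (Sy × A) = 1.405 × 10^8 / (0.2 × 1.03 × 10^8) = 6.823 m

Δh ≈ 6.82 m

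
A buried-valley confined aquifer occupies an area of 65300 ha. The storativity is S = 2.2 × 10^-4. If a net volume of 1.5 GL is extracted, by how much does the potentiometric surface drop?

A = 65300 ha = 6.53 × 10^8 m²
ΔV = 1.5 GL = 1.5 × 10^6 m³
Δh = ΔV / (S × A) = 1.5 × 10^6 m³ / (2.2 × 10^-4 × 6.53 × 10^8 m²) = 10.44 m

Δh ≈ 10.4 m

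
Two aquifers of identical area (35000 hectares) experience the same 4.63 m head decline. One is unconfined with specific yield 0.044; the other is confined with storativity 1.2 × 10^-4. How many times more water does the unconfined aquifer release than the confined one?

A = 35000 hectares = 3.5 × 10^8 m²
Unconfined: ΔV_u = Sy × A × Δh = 0.044 × 3.5 × 10^8 × 4.63 = 7.13 × 10^7 m³
Confined: ΔV_c = S × A × Δh = 1.2 × 10^-4 × 3.5 × 10^8 × 4.63 = 1.945 × 10^5 m³
Ratio = ΔV_u / ΔV_c = Sy / S = 0.044 / 1.2 × 10^-4 = 366.7

ΔV_u / ΔV_c ≈ 367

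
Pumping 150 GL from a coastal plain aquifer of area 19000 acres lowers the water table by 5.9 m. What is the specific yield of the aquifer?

A = 19000 acres = 7.689 × 10^7 m²
ΔV = 150 GL = 1.5 × 10^8 m³
Sy = ΔV / (A × Δh) = 1.5 × 10^8 m³ / (7.689 × 10^7 m² × 5.9 m) = 0.3306

Sy ≈ 0.33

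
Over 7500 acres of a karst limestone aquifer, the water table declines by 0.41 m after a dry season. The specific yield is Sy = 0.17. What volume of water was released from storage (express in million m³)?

A = 7500 acres = 3.035 × 10^7 m²
ΔV = Sy × A × Δh = 0.17 × 3.035 × 10^7 m² × 0.41 m = 2.115 × 10^6 m³
ΔV = 2.115 × 10^6 m³ = 2.115 million m³

ΔV ≈ 2.12 million m³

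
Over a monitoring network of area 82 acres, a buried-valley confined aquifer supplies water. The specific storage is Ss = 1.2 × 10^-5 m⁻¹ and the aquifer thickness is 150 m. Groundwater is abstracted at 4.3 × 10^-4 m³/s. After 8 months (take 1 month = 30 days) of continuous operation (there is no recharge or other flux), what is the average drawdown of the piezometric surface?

Δh ≈ 14.9 m

S = Ss × b = 1.2 × 10^-5 m⁻¹ × 150 m = 1.8 × 10^-3
A = 82 acres = 3.318 × 10^5 m²
Q = 4.3 × 10^-4 m³/s = 37.15 m³/d
t = 8 months = 240 d
ΔV = Q × t = 37.15 m³/d × 240 d = 8916 m³
Δh = ΔV / (S × A) = 8916 / (0.0018 × 3.318 × 10^5) = 14.93 m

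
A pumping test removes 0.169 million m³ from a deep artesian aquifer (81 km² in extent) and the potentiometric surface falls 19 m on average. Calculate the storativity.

A = 81 km² = 8.1 × 10^7 m²
ΔV = 0.169 million m³ = 1.69 × 10^5 m³
S = ΔV / (A × Δh) = 1.69 × 10^5 m³ / (8.1 × 10^7 m² × 19 m) = 1.098 × 10^-4

S ≈ 1.1 × 10^-4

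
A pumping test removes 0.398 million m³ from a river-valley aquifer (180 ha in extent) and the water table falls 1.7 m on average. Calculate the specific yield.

A = 180 ha = 1.8 × 10^6 m²
ΔV = 0.398 million m³ = 3.98 × 10^5 m³
Sy = ΔV / (A × Δh) = 3.98 × 10^5 m³ / (1.8 × 10^6 m² × 1.7 m) = 0.1301

Sy ≈ 0.13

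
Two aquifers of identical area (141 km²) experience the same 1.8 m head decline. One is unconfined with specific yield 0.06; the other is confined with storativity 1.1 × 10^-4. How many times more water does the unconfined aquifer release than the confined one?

A = 141 km² = 1.41 × 10^8 m²
Unconfined: ΔV_u = Sy × A × Δh = 0.06 × 1.41 × 10^8 × 1.8 = 1.523 × 10^7 m³
Confined: ΔV_c = S × A × Δh = 1.1 × 10^-4 × 1.41 × 10^8 × 1.8 = 27920 m³
Ratio = ΔV_u / ΔV_c = Sy / S = 0.06 / 1.1 × 10^-4 = 545.5

ΔV_u / ΔV_c ≈ 545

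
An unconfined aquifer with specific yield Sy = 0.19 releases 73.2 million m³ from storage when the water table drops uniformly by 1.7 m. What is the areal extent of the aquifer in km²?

ΔV = 73.2 million m³ = 7.32 × 10^7 m³
A = ΔV / (Sy × Δh) = 7.32 × 10^7 / (0.19 × 1.7) = 2.266 × 10^8 m²
A = 2.266 × 10^8 m² = 226.6 km²

A ≈ 227 km²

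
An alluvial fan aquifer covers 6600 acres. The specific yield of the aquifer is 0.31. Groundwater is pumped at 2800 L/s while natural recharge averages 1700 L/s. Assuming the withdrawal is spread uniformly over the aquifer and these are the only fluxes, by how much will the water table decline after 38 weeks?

Δh ≈ 3.05 m

A = 6600 acres = 2.671 × 10^7 m²
Net abstraction = 2800 − 1700 = 1100 L/s
Q_net = 1100 L/s = 95040 m³/d
t = 38 weeks = 266 d
ΔV = Q × t = 95040 m³/d × 266 d = 2.528 × 10^7 m³
Δh = ΔV / (Sy × A) = 2.528 × 10^7 / (0.31 × 2.671 × 10^7) = 3.053 m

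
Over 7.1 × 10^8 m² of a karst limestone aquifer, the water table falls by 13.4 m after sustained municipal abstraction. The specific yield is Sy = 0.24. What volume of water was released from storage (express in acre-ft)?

ΔV ≈ 1.85 × 10^6 acre-ft

ΔV = Sy × A × Δh = 0.24 × 7.1 × 10^8 m² × 13.4 m = 2.283 × 10^9 m³
ΔV = 2.283 × 10^9 m³ = 1.851 × 10^6 acre-ft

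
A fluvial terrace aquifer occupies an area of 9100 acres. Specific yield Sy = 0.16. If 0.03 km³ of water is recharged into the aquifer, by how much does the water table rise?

Δh ≈ 5.09 m

A = 9100 acres = 3.683 × 10^7 m²
ΔV = 0.03 km³ = 3 × 10^7 m³
Δh = ΔV / (Sy × A) = 3 × 10^7 m³ / (0.16 × 3.683 × 10^7 m²) = 5.091 m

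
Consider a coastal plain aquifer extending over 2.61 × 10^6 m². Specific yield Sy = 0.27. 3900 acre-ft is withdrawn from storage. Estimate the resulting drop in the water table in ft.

ΔV = 3900 acre-ft = 4.811 × 10^6 m³
Δh = ΔV / (Sy × A) = 4.811 × 10^6 m³ / (0.27 × 2.61 × 10^6 m²) = 6.826 m
Δh = 6.826 m = 22.4 ft

Δh ≈ 22.4 ft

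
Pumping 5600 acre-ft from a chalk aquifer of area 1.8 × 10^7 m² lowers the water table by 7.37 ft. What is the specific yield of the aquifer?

Δh = 7.37 ft = 2.246 m
ΔV = 5600 acre-ft = 6.907 × 10^6 m³
Sy = ΔV / (A × Δh) = 6.907 × 10^6 m³ / (1.8 × 10^7 m² × 2.246 m) = 0.1708

Sy ≈ 0.17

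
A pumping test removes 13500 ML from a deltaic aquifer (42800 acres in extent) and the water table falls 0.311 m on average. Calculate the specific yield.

Sy ≈ 0.25

A = 42800 acres = 1.732 × 10^8 m²
ΔV = 13500 ML = 1.35 × 10^7 m³
Sy = ΔV / (A × Δh) = 1.35 × 10^7 m³ / (1.732 × 10^8 m² × 0.311 m) = 0.2506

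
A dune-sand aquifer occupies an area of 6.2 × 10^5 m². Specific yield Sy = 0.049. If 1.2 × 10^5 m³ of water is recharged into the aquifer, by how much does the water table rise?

Δh = ΔV / (Sy × A) = 1.2 × 10^5 m³ / (0.049 × 6.2 × 10^5 m²) = 3.95 m

Δh ≈ 3.95 m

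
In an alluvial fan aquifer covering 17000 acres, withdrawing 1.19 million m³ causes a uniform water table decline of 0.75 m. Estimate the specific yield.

Sy ≈ 0.023

A = 17000 acres = 6.88 × 10^7 m²
ΔV = 1.19 million m³ = 1.19 × 10^6 m³
Sy = ΔV / (A × Δh) = 1.19 × 10^6 m³ / (6.88 × 10^7 m² × 0.75 m) = 0.02306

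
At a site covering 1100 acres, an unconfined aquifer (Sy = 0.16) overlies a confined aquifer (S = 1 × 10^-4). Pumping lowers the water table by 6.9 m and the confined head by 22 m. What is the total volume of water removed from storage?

A = 1100 acres = 4.452 × 10^6 m²
Unconfined: ΔV_u = Sy × A × Δh_u = 0.16 × 4.452 × 10^6 × 6.9 = 4.915 × 10^6 m³
Confined: ΔV_c = S × A × Δh_c = 1 × 10^-4 × 4.452 × 10^6 × 22 = 9793 m³
Total ΔV = 4.915 × 10^6 + 9793 = 4.924 × 10^6 m³

ΔV ≈ 4.92 × 10^6 m³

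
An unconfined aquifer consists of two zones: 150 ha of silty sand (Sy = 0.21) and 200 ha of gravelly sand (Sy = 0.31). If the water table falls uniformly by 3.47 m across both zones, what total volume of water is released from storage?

A₁ = 150 ha = 1.5 × 10^6 m²; A₂ = 200 ha = 2 × 10^6 m²
ΔV₁ = 0.21 × 1.5 × 10^6 × 3.47 = 1.093 × 10^6 m³
ΔV₂ = 0.31 × 2 × 10^6 × 3.47 = 2.151 × 10^6 m³
ΔV = ΔV₁ + ΔV₂ = 3.244 × 10^6 m³

ΔV ≈ 3.24 × 10^6 m³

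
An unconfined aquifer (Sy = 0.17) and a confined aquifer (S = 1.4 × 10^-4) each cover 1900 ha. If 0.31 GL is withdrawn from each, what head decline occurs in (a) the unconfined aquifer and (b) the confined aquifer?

A = 1900 ha = 1.9 × 10^7 m²
ΔV = 0.31 GL = 3.1 × 10^5 m³
Unconfined: Δh_u = ΔV/(Sy·A) = 3.1 × 10^5/(0.17 × 1.9 × 10^7) = 0.09598 m
Confined: Δh_c = ΔV/(S·A) = 3.1 × 10^5/(1.4 × 10^-4 × 1.9 × 10^7) = 116.5 m

Δh_u ≈ 0.096 m; Δh_c ≈ 117 m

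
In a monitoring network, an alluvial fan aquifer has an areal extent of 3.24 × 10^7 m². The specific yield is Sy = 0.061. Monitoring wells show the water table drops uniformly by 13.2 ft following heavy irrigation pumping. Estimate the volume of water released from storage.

ΔV ≈ 7.95 × 10^6 m³

Δh = 13.2 ft = 4.023 m
ΔV = Sy × A × Δh = 0.061 × 3.24 × 10^7 m² × 4.023 m = 7.952 × 10^6 m³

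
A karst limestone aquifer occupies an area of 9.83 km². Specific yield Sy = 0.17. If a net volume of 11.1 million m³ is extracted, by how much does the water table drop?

Δh ≈ 6.64 m

A = 9.83 km² = 9.83 × 10^6 m²
ΔV = 11.1 million m³ = 1.11 × 10^7 m³
Δh = ΔV / (Sy × A) = 1.11 × 10^7 m³ / (0.17 × 9.83 × 10^6 m²) = 6.642 m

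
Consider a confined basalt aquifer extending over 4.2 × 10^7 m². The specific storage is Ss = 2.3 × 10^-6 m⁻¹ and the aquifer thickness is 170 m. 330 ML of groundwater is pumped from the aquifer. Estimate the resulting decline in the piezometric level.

S = Ss × b = 2.3 × 10^-6 m⁻¹ × 170 m = 3.91 × 10^-4
ΔV = 330 ML = 3.3 × 10^5 m³
Δh = ΔV / (S × A) = 3.3 × 10^5 m³ / (3.91 × 10^-4 × 4.2 × 10^7 m²) = 20.09 m

Δh ≈ 20.1 m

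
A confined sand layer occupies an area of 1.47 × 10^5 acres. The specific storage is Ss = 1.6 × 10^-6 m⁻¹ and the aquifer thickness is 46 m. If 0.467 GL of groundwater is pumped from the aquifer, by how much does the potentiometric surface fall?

Δh ≈ 10.7 m

S = Ss × b = 1.6 × 10^-6 m⁻¹ × 46 m = 7.36 × 10^-5
A = 1.47 × 10^5 acres = 5.949 × 10^8 m²
ΔV = 0.467 GL = 4.67 × 10^5 m³
Δh = ΔV / (S × A) = 4.67 × 10^5 m³ / (7.36 × 10^-5 × 5.949 × 10^8 m²) = 10.67 m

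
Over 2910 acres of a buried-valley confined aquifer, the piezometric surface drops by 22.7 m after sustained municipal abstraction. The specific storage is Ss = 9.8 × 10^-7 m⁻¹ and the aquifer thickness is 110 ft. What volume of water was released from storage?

b = 110 ft = 33.53 m
S = Ss × b = 9.8 × 10^-7 m⁻¹ × 33.53 m = 3.286 × 10^-5
A = 2910 acres = 1.178 × 10^7 m²
ΔV = S × A × Δh = 3.286 × 10^-5 × 1.178 × 10^7 m² × 22.7 m = 8784 m³

ΔV ≈ 8780 m³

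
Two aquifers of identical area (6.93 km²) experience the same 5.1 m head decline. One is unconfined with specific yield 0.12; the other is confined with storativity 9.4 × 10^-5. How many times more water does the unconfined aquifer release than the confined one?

ΔV_u / ΔV_c ≈ 1280

A = 6.93 km² = 6.93 × 10^6 m²
Unconfined: ΔV_u = Sy × A × Δh = 0.12 × 6.93 × 10^6 × 5.1 = 4.241 × 10^6 m³
Confined: ΔV_c = S × A × Δh = 9.4 × 10^-5 × 6.93 × 10^6 × 5.1 = 3322 m³
Ratio = ΔV_u / ΔV_c = Sy / S = 0.12 / 9.4 × 10^-5 = 1277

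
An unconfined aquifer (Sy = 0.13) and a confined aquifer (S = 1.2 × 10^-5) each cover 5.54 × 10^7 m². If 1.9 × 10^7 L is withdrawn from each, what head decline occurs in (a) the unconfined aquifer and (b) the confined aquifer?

Δh_u ≈ 0.00264 m; Δh_c ≈ 28.6 m

ΔV = 1.9 × 10^7 L = 19000 m³
Unconfined: Δh_u = ΔV/(Sy·A) = 19000/(0.13 × 5.54 × 10^7) = 0.002638 m
Confined: Δh_c = ΔV/(S·A) = 19000/(1.2 × 10^-5 × 5.54 × 10^7) = 28.58 m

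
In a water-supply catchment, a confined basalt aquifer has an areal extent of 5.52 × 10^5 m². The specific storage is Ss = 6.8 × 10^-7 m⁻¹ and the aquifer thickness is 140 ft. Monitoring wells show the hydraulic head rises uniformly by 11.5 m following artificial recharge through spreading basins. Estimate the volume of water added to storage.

ΔV ≈ 184 m³

b = 140 ft = 42.67 m
S = Ss × b = 6.8 × 10^-7 m⁻¹ × 42.67 m = 2.902 × 10^-5
ΔV = S × A × Δh = 2.902 × 10^-5 × 5.52 × 10^5 m² × 11.5 m = 184.2 m³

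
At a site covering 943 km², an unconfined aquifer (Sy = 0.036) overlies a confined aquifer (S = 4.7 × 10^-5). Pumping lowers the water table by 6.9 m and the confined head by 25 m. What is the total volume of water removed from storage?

A = 943 km² = 9.43 × 10^8 m²
Unconfined: ΔV_u = Sy × A × Δh_u = 0.036 × 9.43 × 10^8 × 6.9 = 2.342 × 10^8 m³
Confined: ΔV_c = S × A × Δh_c = 4.7 × 10^-5 × 9.43 × 10^8 × 25 = 1.108 × 10^6 m³
Total ΔV = 2.342 × 10^8 + 1.108 × 10^6 = 2.353 × 10^8 m³

ΔV ≈ 2.35 × 10^8 m³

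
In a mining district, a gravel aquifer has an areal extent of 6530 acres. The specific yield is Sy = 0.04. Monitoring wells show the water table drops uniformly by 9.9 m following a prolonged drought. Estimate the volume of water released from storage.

A = 6530 acres = 2.643 × 10^7 m²
ΔV = Sy × A × Δh = 0.04 × 2.643 × 10^7 m² × 9.9 m = 1.046 × 10^7 m³

ΔV ≈ 1.05 × 10^7 m³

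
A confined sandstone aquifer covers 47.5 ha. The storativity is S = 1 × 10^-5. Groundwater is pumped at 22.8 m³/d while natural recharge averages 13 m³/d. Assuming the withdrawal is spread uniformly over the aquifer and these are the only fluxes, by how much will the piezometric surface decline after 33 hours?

Δh ≈ 2.84 m

A = 47.5 ha = 4.75 × 10^5 m²
Net abstraction = 22.8 − 13 = 9.8 m³/d
t = 33 hours = 1.375 d
ΔV = Q × t = 9.8 m³/d × 1.375 d = 13.48 m³
Δh = ΔV / (S × A) = 13.48 / (1 × 10^-5 × 4.75 × 10^5) = 2.837 m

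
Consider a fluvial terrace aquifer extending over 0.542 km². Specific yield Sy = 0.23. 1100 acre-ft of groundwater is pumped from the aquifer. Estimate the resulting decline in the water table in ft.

Δh ≈ 35.7 ft

A = 0.542 km² = 5.42 × 10^5 m²
ΔV = 1100 acre-ft = 1.357 × 10^6 m³
Δh = ΔV / (Sy × A) = 1.357 × 10^6 m³ / (0.23 × 5.42 × 10^5 m²) = 10.88 m
Δh = 10.88 m = 35.71 ft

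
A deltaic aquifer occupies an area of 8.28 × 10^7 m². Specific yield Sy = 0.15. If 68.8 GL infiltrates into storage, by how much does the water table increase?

ΔV = 68.8 GL = 6.88 × 10^7 m³
Δh = ΔV / (Sy × A) = 6.88 × 10^7 m³ / (0.15 × 8.28 × 10^7 m²) = 5.539 m

Δh ≈ 5.54 m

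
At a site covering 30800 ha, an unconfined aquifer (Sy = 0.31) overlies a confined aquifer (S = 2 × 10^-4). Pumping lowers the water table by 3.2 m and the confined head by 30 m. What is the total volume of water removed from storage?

A = 30800 ha = 3.08 × 10^8 m²
Unconfined: ΔV_u = Sy × A × Δh_u = 0.31 × 3.08 × 10^8 × 3.2 = 3.055 × 10^8 m³
Confined: ΔV_c = S × A × Δh_c = 2 × 10^-4 × 3.08 × 10^8 × 30 = 1.848 × 10^6 m³
Total ΔV = 3.055 × 10^8 + 1.848 × 10^6 = 3.074 × 10^8 m³

ΔV ≈ 3.07 × 10^8 m³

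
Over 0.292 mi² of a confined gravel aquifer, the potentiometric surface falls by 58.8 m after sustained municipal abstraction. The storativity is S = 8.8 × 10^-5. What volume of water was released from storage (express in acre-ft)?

A = 0.292 mi² = 7.563 × 10^5 m²
ΔV = S × A × Δh = 8.8 × 10^-5 × 7.563 × 10^5 m² × 58.8 m = 3913 m³
ΔV = 3913 m³ = 3.173 acre-ft

ΔV ≈ 3.17 acre-ft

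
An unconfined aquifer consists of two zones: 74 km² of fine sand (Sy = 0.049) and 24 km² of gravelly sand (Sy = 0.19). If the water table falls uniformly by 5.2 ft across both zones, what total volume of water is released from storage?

A₁ = 74 km² = 7.4 × 10^7 m²; A₂ = 24 km² = 2.4 × 10^7 m²
Δh = 5.2 ft = 1.585 m
ΔV₁ = 0.049 × 7.4 × 10^7 × 1.585 = 5.747 × 10^6 m³
ΔV₂ = 0.19 × 2.4 × 10^7 × 1.585 = 7.227 × 10^6 m³
ΔV = ΔV₁ + ΔV₂ = 1.297 × 10^7 m³

ΔV ≈ 1.3 × 10^7 m³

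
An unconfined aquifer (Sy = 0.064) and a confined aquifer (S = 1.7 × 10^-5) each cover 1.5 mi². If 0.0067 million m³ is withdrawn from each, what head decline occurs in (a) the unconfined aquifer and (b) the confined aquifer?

Δh_u ≈ 0.0269 m; Δh_c ≈ 101 m

A = 1.5 mi² = 3.885 × 10^6 m²
ΔV = 0.0067 million m³ = 6700 m³
Unconfined: Δh_u = ΔV/(Sy·A) = 6700/(0.064 × 3.885 × 10^6) = 0.02695 m
Confined: Δh_c = ΔV/(S·A) = 6700/(1.7 × 10^-5 × 3.885 × 10^6) = 101.4 m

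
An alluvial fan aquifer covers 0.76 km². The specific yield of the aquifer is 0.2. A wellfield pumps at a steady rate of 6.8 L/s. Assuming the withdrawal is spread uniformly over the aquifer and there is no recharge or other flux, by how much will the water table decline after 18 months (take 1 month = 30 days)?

A = 0.76 km² = 7.6 × 10^5 m²
Q = 6.8 L/s = 587.5 m³/d
t = 18 months = 540 d
ΔV = Q × t = 587.5 m³/d × 540 d = 3.173 × 10^5 m³
Δh = ΔV / (Sy × A) = 3.173 × 10^5 / (0.2 × 7.6 × 10^5) = 2.087 m

Δh ≈ 2.09 m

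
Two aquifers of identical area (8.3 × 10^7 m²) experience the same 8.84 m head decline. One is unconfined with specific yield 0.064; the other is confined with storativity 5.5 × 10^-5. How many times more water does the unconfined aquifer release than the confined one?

ΔV_u / ΔV_c ≈ 1160

Unconfined: ΔV_u = Sy × A × Δh = 0.064 × 8.3 × 10^7 × 8.84 = 4.696 × 10^7 m³
Confined: ΔV_c = S × A × Δh = 5.5 × 10^-5 × 8.3 × 10^7 × 8.84 = 40350 m³
Ratio = ΔV_u / ΔV_c = Sy / S = 0.064 / 5.5 × 10^-5 = 1164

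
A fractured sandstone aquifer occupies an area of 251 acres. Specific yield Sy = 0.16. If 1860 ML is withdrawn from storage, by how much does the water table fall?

Δh ≈ 11.4 m

A = 251 acres = 1.016 × 10^6 m²
ΔV = 1860 ML = 1.86 × 10^6 m³
Δh = ΔV / (Sy × A) = 1.86 × 10^6 m³ / (0.16 × 1.016 × 10^6 m²) = 11.44 m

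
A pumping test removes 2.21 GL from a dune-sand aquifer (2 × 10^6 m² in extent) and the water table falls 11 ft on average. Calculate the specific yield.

Δh = 11 ft = 3.353 m
ΔV = 2.21 GL = 2.21 × 10^6 m³
Sy = ΔV / (A × Δh) = 2.21 × 10^6 m³ / (2 × 10^6 m² × 3.353 m) = 0.3296

Sy ≈ 0.33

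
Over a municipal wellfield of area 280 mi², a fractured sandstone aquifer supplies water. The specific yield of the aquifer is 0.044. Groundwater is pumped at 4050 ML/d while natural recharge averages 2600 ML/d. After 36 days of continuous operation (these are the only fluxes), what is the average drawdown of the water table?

A = 280 mi² = 7.252 × 10^8 m²
Net abstraction = 4050 − 2600 = 1450 ML/d
Q_net = 1450 ML/d = 1.45 × 10^6 m³/d
ΔV = Q × t = 1.45 × 10^6 m³/d × 36 d = 5.22 × 10^7 m³
Δh = ΔV / (Sy × A) = 5.22 × 10^7 / (0.044 × 7.252 × 10^8) = 1.636 m

Δh ≈ 1.64 m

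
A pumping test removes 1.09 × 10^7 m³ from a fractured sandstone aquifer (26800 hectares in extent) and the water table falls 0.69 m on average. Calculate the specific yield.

Sy ≈ 0.059

A = 26800 hectares = 2.68 × 10^8 m²
Sy = ΔV / (A × Δh) = 1.09 × 10^7 m³ / (2.68 × 10^8 m² × 0.69 m) = 0.05894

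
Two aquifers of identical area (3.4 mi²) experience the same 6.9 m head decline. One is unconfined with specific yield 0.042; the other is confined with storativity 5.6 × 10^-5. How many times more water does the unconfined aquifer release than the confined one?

ΔV_u / ΔV_c ≈ 750

A = 3.4 mi² = 8.806 × 10^6 m²
Unconfined: ΔV_u = Sy × A × Δh = 0.042 × 8.806 × 10^6 × 6.9 = 2.552 × 10^6 m³
Confined: ΔV_c = S × A × Δh = 5.6 × 10^-5 × 8.806 × 10^6 × 6.9 = 3403 m³
Ratio = ΔV_u / ΔV_c = Sy / S = 0.042 / 5.6 × 10^-5 = 750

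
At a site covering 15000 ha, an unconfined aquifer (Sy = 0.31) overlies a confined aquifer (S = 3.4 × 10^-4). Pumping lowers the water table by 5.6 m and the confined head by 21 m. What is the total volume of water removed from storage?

ΔV ≈ 2.61 × 10^8 m³

A = 15000 ha = 1.5 × 10^8 m²
Unconfined: ΔV_u = Sy × A × Δh_u = 0.31 × 1.5 × 10^8 × 5.6 = 2.604 × 10^8 m³
Confined: ΔV_c = S × A × Δh_c = 3.4 × 10^-4 × 1.5 × 10^8 × 21 = 1.071 × 10^6 m³
Total ΔV = 2.604 × 10^8 + 1.071 × 10^6 = 2.615 × 10^8 m³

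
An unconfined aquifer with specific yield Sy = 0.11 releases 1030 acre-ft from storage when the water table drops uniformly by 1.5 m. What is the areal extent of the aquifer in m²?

ΔV = 1030 acre-ft = 1.27 × 10^6 m³
A = ΔV / (Sy × Δh) = 1.27 × 10^6 / (0.11 × 1.5) = 7.7 × 10^6 m²

A ≈ 7.7 × 10^6 m²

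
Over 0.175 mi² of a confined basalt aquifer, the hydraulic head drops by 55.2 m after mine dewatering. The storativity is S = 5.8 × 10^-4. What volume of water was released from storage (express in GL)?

ΔV ≈ 0.0145 GL

A = 0.175 mi² = 4.532 × 10^5 m²
ΔV = S × A × Δh = 5.8 × 10^-4 × 4.532 × 10^5 m² × 55.2 m = 14510 m³
ΔV = 14510 m³ = 0.01451 GL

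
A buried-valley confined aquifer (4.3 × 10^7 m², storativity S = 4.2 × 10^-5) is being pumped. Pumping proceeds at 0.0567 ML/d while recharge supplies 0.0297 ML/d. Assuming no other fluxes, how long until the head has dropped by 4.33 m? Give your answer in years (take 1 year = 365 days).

ΔV = S × A × Δh = 4.2 × 10^-5 × 4.3 × 10^7 × 4.33 = 7820 m³
Net withdrawal = 0.0567 − 0.0297 = 0.027 ML/d = 27 m³/d
t = ΔV / Q = 7820 m³ / 27 m³/d = 289.6 d
t = 289.6 d ≈ 0.7935 years

t ≈ 0.794 years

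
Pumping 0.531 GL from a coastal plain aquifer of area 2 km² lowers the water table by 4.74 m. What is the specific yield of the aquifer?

A = 2 km² = 2 × 10^6 m²
ΔV = 0.531 GL = 5.31 × 10^5 m³
Sy = ΔV / (A × Δh) = 5.31 × 10^5 m³ / (2 × 10^6 m² × 4.74 m) = 0.05601

Sy ≈ 0.056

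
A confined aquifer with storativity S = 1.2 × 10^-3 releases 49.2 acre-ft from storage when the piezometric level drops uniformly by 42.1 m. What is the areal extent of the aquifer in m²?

ΔV = 49.2 acre-ft = 60690 m³
A = ΔV / (S × Δh) = 60690 / (0.0012 × 42.1) = 1.201 × 10^6 m²

A ≈ 1.2 × 10^6 m²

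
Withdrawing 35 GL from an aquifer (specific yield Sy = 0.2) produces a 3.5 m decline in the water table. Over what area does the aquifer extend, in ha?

A ≈ 5000 ha

ΔV = 35 GL = 3.5 × 10^7 m³
A = ΔV / (Sy × Δh) = 3.5 × 10^7 / (0.2 × 3.5) = 5 × 10^7 m²
A = 5 × 10^7 m² = 5000 ha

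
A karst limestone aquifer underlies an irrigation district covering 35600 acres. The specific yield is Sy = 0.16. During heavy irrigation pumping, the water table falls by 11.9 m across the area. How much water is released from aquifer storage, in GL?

ΔV ≈ 274 GL

A = 35600 acres = 1.441 × 10^8 m²
ΔV = Sy × A × Δh = 0.16 × 1.441 × 10^8 m² × 11.9 m = 2.743 × 10^8 m³
ΔV = 2.743 × 10^8 m³ = 274.3 GL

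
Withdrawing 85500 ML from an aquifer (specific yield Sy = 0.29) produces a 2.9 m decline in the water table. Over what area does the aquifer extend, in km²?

ΔV = 85500 ML = 8.55 × 10^7 m³
A = ΔV / (Sy × Δh) = 8.55 × 10^7 / (0.29 × 2.9) = 1.017 × 10^8 m²
A = 1.017 × 10^8 m² = 101.7 km²

A ≈ 102 km²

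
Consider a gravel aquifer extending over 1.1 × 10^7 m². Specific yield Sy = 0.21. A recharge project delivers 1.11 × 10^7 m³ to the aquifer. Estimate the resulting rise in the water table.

Δh = ΔV / (Sy × A) = 1.11 × 10^7 m³ / (0.21 × 1.1 × 10^7 m²) = 4.805 m

Δh ≈ 4.81 m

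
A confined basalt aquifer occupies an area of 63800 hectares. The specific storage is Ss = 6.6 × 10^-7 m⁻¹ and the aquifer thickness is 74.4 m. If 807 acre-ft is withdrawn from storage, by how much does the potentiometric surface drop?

S = Ss × b = 6.6 × 10^-7 m⁻¹ × 74.4 m = 4.91 × 10^-5
A = 63800 hectares = 6.38 × 10^8 m²
ΔV = 807 acre-ft = 9.954 × 10^5 m³
Δh = ΔV / (S × A) = 9.954 × 10^5 m³ / (4.91 × 10^-5 × 6.38 × 10^8 m²) = 31.77 m

Δh ≈ 31.8 m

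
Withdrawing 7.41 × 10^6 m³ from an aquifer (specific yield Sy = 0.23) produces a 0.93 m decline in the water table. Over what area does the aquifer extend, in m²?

A = ΔV / (Sy × Δh) = 7.41 × 10^6 / (0.23 × 0.93) = 3.464 × 10^7 m²

A ≈ 3.46 × 10^7 m²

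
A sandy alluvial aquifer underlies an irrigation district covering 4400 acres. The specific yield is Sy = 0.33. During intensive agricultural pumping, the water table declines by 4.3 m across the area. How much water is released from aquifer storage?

ΔV ≈ 2.53 × 10^7 m³

A = 4400 acres = 1.781 × 10^7 m²
ΔV = Sy × A × Δh = 0.33 × 1.781 × 10^7 m² × 4.3 m = 2.527 × 10^7 m³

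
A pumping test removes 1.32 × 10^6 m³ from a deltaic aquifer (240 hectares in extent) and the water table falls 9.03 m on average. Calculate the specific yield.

Sy ≈ 0.061

A = 240 hectares = 2.4 × 10^6 m²
Sy = ΔV / (A × Δh) = 1.32 × 10^6 m³ / (2.4 × 10^6 m² × 9.03 m) = 0.06091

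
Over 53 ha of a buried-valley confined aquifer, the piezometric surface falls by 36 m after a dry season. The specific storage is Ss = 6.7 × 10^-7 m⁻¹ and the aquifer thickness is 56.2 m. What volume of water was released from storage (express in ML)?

ΔV ≈ 0.718 ML

S = Ss × b = 6.7 × 10^-7 m⁻¹ × 56.2 m = 3.765 × 10^-5
A = 53 ha = 5.3 × 10^5 m²
ΔV = S × A × Δh = 3.765 × 10^-5 × 5.3 × 10^5 m² × 36 m = 718.4 m³
ΔV = 718.4 m³ = 0.7184 ML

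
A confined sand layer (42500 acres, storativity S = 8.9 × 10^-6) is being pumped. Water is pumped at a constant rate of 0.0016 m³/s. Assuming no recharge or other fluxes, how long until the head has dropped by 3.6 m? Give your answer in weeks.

A = 42500 acres = 1.72 × 10^8 m²
ΔV = S × A × Δh = 8.9 × 10^-6 × 1.72 × 10^8 × 3.6 = 5511 m³
Q = 0.0016 m³/s = 138.2 m³/d
t = ΔV / Q = 5511 m³ / 138.2 m³/d = 39.86 d
t = 39.86 d ≈ 5.695 weeks

t ≈ 5.69 weeks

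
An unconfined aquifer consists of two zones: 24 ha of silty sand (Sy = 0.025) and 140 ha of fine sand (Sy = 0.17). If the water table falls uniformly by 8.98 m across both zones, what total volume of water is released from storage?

ΔV ≈ 2.19 × 10^6 m³

A₁ = 24 ha = 2.4 × 10^5 m²; A₂ = 140 ha = 1.4 × 10^6 m²
ΔV₁ = 0.025 × 2.4 × 10^5 × 8.98 = 53880 m³
ΔV₂ = 0.17 × 1.4 × 10^6 × 8.98 = 2.137 × 10^6 m³
ΔV = ΔV₁ + ΔV₂ = 2.191 × 10^6 m³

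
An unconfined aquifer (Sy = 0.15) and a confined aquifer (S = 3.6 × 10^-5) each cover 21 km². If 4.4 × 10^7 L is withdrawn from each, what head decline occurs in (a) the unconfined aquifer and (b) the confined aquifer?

Δh_u ≈ 0.014 m; Δh_c ≈ 58.2 m

A = 21 km² = 2.1 × 10^7 m²
ΔV = 4.4 × 10^7 L = 44000 m³
Unconfined: Δh_u = ΔV/(Sy·A) = 44000/(0.15 × 2.1 × 10^7) = 0.01397 m
Confined: Δh_c = ΔV/(S·A) = 44000/(3.6 × 10^-5 × 2.1 × 10^7) = 58.2 m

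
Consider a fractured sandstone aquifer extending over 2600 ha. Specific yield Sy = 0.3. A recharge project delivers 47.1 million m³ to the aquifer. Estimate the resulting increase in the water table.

Δh ≈ 6.04 m

A = 2600 ha = 2.6 × 10^7 m²
ΔV = 47.1 million m³ = 4.71 × 10^7 m³
Δh = ΔV / (Sy × A) = 4.71 × 10^7 m³ / (0.3 × 2.6 × 10^7 m²) = 6.038 m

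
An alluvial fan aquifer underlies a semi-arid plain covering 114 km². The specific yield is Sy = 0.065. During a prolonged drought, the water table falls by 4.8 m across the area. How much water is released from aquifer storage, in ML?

A = 114 km² = 1.14 × 10^8 m²
ΔV = Sy × A × Δh = 0.065 × 1.14 × 10^8 m² × 4.8 m = 3.557 × 10^7 m³
ΔV = 3.557 × 10^7 m³ = 35570 ML

ΔV ≈ 35600 ML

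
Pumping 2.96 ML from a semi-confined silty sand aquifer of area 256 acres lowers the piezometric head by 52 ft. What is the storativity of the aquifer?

S ≈ 1.8 × 10^-4

A = 256 acres = 1.036 × 10^6 m²
Δh = 52 ft = 15.85 m
ΔV = 2.96 ML = 2960 m³
S = ΔV / (A × Δh) = 2960 m³ / (1.036 × 10^6 m² × 15.85 m) = 1.803 × 10^-4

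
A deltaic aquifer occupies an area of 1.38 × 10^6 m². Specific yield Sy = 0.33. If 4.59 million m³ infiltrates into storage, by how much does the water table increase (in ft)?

ΔV = 4.59 million m³ = 4.59 × 10^6 m³
Δh = ΔV / (Sy × A) = 4.59 × 10^6 m³ / (0.33 × 1.38 × 10^6 m²) = 10.08 m
Δh = 10.08 m = 33.07 ft

Δh ≈ 33.1 ft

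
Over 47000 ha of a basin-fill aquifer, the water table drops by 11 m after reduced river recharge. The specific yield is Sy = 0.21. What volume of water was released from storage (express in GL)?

A = 47000 ha = 4.7 × 10^8 m²
ΔV = Sy × A × Δh = 0.21 × 4.7 × 10^8 m² × 11 m = 1.086 × 10^9 m³
ΔV = 1.086 × 10^9 m³ = 1086 GL

ΔV ≈ 1090 GL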